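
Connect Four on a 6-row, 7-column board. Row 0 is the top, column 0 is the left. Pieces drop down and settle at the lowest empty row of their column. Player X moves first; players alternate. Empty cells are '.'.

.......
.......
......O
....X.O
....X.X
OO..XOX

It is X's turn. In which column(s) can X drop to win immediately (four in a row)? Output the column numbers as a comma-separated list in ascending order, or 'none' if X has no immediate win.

Answer: 4

Derivation:
col 0: drop X → no win
col 1: drop X → no win
col 2: drop X → no win
col 3: drop X → no win
col 4: drop X → WIN!
col 5: drop X → no win
col 6: drop X → no win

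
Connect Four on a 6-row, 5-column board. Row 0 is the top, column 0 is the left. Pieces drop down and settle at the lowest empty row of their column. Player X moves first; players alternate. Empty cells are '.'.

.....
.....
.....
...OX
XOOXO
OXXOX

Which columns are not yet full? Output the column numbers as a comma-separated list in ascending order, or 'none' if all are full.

Answer: 0,1,2,3,4

Derivation:
col 0: top cell = '.' → open
col 1: top cell = '.' → open
col 2: top cell = '.' → open
col 3: top cell = '.' → open
col 4: top cell = '.' → open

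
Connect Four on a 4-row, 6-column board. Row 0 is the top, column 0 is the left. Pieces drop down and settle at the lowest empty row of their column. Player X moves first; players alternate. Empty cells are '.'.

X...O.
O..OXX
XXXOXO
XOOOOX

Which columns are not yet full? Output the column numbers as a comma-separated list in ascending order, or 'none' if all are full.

Answer: 1,2,3,5

Derivation:
col 0: top cell = 'X' → FULL
col 1: top cell = '.' → open
col 2: top cell = '.' → open
col 3: top cell = '.' → open
col 4: top cell = 'O' → FULL
col 5: top cell = '.' → open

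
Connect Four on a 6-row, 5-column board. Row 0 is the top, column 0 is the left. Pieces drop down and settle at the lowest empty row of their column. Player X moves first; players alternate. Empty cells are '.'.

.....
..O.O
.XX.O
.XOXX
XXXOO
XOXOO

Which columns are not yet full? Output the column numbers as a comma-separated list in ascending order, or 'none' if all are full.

Answer: 0,1,2,3,4

Derivation:
col 0: top cell = '.' → open
col 1: top cell = '.' → open
col 2: top cell = '.' → open
col 3: top cell = '.' → open
col 4: top cell = '.' → open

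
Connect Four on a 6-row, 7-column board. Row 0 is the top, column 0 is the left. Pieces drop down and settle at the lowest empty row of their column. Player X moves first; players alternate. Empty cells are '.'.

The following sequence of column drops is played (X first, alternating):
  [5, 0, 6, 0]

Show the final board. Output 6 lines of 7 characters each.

Move 1: X drops in col 5, lands at row 5
Move 2: O drops in col 0, lands at row 5
Move 3: X drops in col 6, lands at row 5
Move 4: O drops in col 0, lands at row 4

Answer: .......
.......
.......
.......
O......
O....XX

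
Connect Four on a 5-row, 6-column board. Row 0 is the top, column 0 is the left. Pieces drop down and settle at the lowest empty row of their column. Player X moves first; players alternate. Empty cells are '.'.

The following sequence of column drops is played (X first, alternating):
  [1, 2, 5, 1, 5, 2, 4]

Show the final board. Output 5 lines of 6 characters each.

Answer: ......
......
......
.OO..X
.XO.XX

Derivation:
Move 1: X drops in col 1, lands at row 4
Move 2: O drops in col 2, lands at row 4
Move 3: X drops in col 5, lands at row 4
Move 4: O drops in col 1, lands at row 3
Move 5: X drops in col 5, lands at row 3
Move 6: O drops in col 2, lands at row 3
Move 7: X drops in col 4, lands at row 4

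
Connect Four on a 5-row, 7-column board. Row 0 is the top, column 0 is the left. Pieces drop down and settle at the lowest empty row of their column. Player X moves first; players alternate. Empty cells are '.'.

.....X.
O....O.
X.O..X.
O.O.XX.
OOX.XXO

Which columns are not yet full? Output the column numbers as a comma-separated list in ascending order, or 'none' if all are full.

col 0: top cell = '.' → open
col 1: top cell = '.' → open
col 2: top cell = '.' → open
col 3: top cell = '.' → open
col 4: top cell = '.' → open
col 5: top cell = 'X' → FULL
col 6: top cell = '.' → open

Answer: 0,1,2,3,4,6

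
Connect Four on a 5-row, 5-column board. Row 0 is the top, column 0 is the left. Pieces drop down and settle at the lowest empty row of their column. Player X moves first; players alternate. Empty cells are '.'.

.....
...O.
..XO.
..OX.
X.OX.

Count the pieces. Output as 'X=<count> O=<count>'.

X=4 O=4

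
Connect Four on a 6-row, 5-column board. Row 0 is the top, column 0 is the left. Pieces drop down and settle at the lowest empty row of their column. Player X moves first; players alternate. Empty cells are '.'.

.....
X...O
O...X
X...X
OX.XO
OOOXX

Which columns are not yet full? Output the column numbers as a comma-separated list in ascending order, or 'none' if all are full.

col 0: top cell = '.' → open
col 1: top cell = '.' → open
col 2: top cell = '.' → open
col 3: top cell = '.' → open
col 4: top cell = '.' → open

Answer: 0,1,2,3,4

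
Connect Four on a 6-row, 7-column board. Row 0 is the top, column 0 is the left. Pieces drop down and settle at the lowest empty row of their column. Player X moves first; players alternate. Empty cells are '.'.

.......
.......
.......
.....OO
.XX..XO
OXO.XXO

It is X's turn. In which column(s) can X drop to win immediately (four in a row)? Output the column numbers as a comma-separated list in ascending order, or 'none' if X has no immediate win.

col 0: drop X → no win
col 1: drop X → no win
col 2: drop X → no win
col 3: drop X → no win
col 4: drop X → no win
col 5: drop X → no win
col 6: drop X → no win

Answer: none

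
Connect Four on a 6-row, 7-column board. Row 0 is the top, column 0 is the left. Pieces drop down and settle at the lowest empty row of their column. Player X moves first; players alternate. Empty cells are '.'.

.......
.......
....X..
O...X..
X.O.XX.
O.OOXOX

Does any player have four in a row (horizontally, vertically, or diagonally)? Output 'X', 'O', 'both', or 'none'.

X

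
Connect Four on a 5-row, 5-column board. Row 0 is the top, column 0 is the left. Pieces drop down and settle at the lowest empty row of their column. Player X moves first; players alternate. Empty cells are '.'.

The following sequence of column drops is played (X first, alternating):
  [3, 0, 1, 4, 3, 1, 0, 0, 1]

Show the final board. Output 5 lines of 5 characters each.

Move 1: X drops in col 3, lands at row 4
Move 2: O drops in col 0, lands at row 4
Move 3: X drops in col 1, lands at row 4
Move 4: O drops in col 4, lands at row 4
Move 5: X drops in col 3, lands at row 3
Move 6: O drops in col 1, lands at row 3
Move 7: X drops in col 0, lands at row 3
Move 8: O drops in col 0, lands at row 2
Move 9: X drops in col 1, lands at row 2

Answer: .....
.....
OX...
XO.X.
OX.XO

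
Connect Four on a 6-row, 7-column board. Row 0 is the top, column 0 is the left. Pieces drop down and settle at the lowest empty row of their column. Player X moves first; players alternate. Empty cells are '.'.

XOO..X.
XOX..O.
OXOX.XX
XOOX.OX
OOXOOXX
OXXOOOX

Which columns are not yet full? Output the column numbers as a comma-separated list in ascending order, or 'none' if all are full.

col 0: top cell = 'X' → FULL
col 1: top cell = 'O' → FULL
col 2: top cell = 'O' → FULL
col 3: top cell = '.' → open
col 4: top cell = '.' → open
col 5: top cell = 'X' → FULL
col 6: top cell = '.' → open

Answer: 3,4,6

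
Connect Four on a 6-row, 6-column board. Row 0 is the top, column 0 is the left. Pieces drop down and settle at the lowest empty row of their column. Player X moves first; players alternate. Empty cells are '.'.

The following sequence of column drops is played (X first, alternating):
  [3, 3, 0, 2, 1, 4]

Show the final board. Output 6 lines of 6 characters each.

Move 1: X drops in col 3, lands at row 5
Move 2: O drops in col 3, lands at row 4
Move 3: X drops in col 0, lands at row 5
Move 4: O drops in col 2, lands at row 5
Move 5: X drops in col 1, lands at row 5
Move 6: O drops in col 4, lands at row 5

Answer: ......
......
......
......
...O..
XXOXO.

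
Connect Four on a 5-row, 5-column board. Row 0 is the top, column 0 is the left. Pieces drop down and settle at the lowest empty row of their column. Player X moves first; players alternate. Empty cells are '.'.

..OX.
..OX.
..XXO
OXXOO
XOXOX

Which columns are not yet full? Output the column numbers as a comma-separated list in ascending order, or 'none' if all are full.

col 0: top cell = '.' → open
col 1: top cell = '.' → open
col 2: top cell = 'O' → FULL
col 3: top cell = 'X' → FULL
col 4: top cell = '.' → open

Answer: 0,1,4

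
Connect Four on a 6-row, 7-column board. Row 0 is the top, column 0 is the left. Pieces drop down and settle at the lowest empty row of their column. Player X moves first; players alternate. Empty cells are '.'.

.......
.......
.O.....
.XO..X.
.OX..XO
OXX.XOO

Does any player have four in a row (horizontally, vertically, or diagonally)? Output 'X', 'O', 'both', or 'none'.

none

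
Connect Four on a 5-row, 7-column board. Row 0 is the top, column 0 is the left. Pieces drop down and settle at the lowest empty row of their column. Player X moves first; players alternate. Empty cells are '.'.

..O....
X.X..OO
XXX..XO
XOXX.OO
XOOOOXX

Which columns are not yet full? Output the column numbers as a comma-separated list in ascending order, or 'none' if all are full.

col 0: top cell = '.' → open
col 1: top cell = '.' → open
col 2: top cell = 'O' → FULL
col 3: top cell = '.' → open
col 4: top cell = '.' → open
col 5: top cell = '.' → open
col 6: top cell = '.' → open

Answer: 0,1,3,4,5,6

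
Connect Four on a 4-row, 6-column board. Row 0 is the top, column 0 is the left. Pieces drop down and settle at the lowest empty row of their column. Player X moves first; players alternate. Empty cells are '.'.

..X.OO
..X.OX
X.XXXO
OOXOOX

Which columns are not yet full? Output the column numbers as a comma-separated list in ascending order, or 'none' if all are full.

Answer: 0,1,3

Derivation:
col 0: top cell = '.' → open
col 1: top cell = '.' → open
col 2: top cell = 'X' → FULL
col 3: top cell = '.' → open
col 4: top cell = 'O' → FULL
col 5: top cell = 'O' → FULL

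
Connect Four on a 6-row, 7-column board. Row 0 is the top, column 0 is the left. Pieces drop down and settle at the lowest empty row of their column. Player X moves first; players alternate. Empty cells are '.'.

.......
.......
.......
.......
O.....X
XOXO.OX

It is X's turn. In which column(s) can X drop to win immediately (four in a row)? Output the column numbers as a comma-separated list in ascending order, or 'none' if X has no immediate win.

col 0: drop X → no win
col 1: drop X → no win
col 2: drop X → no win
col 3: drop X → no win
col 4: drop X → no win
col 5: drop X → no win
col 6: drop X → no win

Answer: none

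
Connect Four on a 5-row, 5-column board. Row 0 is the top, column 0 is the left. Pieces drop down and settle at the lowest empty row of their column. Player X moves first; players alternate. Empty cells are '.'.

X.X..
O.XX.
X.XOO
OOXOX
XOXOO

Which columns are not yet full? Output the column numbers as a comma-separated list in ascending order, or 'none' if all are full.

Answer: 1,3,4

Derivation:
col 0: top cell = 'X' → FULL
col 1: top cell = '.' → open
col 2: top cell = 'X' → FULL
col 3: top cell = '.' → open
col 4: top cell = '.' → open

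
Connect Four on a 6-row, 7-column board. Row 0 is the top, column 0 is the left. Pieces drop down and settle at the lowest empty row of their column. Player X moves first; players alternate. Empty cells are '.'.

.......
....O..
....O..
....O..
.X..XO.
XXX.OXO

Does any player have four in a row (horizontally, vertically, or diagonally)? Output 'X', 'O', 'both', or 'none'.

none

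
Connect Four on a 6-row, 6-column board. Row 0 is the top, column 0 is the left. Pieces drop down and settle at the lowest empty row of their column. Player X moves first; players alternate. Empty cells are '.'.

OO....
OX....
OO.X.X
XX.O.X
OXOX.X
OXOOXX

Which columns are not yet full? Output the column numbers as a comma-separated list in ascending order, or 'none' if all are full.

col 0: top cell = 'O' → FULL
col 1: top cell = 'O' → FULL
col 2: top cell = '.' → open
col 3: top cell = '.' → open
col 4: top cell = '.' → open
col 5: top cell = '.' → open

Answer: 2,3,4,5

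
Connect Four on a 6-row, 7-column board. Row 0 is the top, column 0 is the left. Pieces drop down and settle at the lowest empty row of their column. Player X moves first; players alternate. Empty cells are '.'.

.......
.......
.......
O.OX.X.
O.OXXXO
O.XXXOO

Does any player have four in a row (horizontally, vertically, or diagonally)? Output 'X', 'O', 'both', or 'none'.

none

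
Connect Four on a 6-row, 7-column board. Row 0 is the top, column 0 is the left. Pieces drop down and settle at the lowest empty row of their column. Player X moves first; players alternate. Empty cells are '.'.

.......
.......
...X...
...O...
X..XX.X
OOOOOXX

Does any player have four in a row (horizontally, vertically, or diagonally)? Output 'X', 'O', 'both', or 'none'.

O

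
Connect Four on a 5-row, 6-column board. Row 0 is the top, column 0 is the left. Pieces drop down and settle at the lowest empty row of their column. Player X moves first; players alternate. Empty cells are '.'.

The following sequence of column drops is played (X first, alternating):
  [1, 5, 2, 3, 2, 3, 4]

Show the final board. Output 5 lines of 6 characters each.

Answer: ......
......
......
..XO..
.XXOXO

Derivation:
Move 1: X drops in col 1, lands at row 4
Move 2: O drops in col 5, lands at row 4
Move 3: X drops in col 2, lands at row 4
Move 4: O drops in col 3, lands at row 4
Move 5: X drops in col 2, lands at row 3
Move 6: O drops in col 3, lands at row 3
Move 7: X drops in col 4, lands at row 4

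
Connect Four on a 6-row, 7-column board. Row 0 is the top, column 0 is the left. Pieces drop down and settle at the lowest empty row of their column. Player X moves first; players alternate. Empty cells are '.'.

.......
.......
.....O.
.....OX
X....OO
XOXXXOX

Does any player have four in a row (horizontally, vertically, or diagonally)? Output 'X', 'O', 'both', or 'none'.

O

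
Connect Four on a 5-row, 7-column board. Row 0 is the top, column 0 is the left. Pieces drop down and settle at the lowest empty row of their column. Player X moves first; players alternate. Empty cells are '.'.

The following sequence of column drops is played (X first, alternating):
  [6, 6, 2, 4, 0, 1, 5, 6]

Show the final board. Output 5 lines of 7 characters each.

Move 1: X drops in col 6, lands at row 4
Move 2: O drops in col 6, lands at row 3
Move 3: X drops in col 2, lands at row 4
Move 4: O drops in col 4, lands at row 4
Move 5: X drops in col 0, lands at row 4
Move 6: O drops in col 1, lands at row 4
Move 7: X drops in col 5, lands at row 4
Move 8: O drops in col 6, lands at row 2

Answer: .......
.......
......O
......O
XOX.OXX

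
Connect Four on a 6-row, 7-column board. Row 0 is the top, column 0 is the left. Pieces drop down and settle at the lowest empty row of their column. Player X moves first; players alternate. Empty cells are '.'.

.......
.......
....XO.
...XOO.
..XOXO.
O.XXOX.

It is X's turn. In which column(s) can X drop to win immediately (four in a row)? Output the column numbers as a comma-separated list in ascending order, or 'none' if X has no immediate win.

Answer: 1,5

Derivation:
col 0: drop X → no win
col 1: drop X → WIN!
col 2: drop X → no win
col 3: drop X → no win
col 4: drop X → no win
col 5: drop X → WIN!
col 6: drop X → no win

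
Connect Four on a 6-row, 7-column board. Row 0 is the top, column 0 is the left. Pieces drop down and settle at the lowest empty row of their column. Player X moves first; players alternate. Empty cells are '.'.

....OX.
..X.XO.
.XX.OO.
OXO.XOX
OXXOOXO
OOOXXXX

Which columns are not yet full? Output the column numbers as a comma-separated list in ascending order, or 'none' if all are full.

Answer: 0,1,2,3,6

Derivation:
col 0: top cell = '.' → open
col 1: top cell = '.' → open
col 2: top cell = '.' → open
col 3: top cell = '.' → open
col 4: top cell = 'O' → FULL
col 5: top cell = 'X' → FULL
col 6: top cell = '.' → open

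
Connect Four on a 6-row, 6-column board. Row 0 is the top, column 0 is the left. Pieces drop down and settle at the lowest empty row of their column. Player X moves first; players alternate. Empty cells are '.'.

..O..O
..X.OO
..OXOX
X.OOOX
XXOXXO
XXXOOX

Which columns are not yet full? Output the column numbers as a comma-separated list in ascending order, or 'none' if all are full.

col 0: top cell = '.' → open
col 1: top cell = '.' → open
col 2: top cell = 'O' → FULL
col 3: top cell = '.' → open
col 4: top cell = '.' → open
col 5: top cell = 'O' → FULL

Answer: 0,1,3,4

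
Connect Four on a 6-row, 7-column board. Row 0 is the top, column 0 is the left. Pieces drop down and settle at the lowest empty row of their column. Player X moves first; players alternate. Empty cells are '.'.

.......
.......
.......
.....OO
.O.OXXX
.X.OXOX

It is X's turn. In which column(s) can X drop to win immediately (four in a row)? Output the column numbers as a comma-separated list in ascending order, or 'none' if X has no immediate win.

col 0: drop X → no win
col 1: drop X → no win
col 2: drop X → no win
col 3: drop X → no win
col 4: drop X → no win
col 5: drop X → no win
col 6: drop X → no win

Answer: none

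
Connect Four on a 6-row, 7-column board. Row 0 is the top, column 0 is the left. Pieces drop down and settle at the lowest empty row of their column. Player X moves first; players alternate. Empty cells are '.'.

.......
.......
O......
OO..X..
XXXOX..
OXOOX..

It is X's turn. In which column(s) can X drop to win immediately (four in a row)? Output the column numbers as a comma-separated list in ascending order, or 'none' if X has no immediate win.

col 0: drop X → no win
col 1: drop X → no win
col 2: drop X → no win
col 3: drop X → no win
col 4: drop X → WIN!
col 5: drop X → no win
col 6: drop X → no win

Answer: 4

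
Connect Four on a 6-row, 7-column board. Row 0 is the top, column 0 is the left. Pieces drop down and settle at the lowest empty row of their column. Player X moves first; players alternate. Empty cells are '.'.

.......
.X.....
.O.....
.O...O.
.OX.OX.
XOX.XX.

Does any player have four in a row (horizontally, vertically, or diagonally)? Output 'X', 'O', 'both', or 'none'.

O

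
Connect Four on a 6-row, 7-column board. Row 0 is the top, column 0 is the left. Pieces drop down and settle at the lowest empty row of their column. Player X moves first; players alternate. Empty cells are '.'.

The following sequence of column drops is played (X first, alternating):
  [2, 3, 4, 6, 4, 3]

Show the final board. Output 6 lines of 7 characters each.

Move 1: X drops in col 2, lands at row 5
Move 2: O drops in col 3, lands at row 5
Move 3: X drops in col 4, lands at row 5
Move 4: O drops in col 6, lands at row 5
Move 5: X drops in col 4, lands at row 4
Move 6: O drops in col 3, lands at row 4

Answer: .......
.......
.......
.......
...OX..
..XOX.O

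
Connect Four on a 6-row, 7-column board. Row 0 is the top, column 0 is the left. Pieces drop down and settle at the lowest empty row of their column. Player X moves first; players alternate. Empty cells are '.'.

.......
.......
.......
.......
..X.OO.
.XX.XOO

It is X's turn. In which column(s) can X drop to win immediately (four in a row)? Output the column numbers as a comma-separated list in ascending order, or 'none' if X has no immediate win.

col 0: drop X → no win
col 1: drop X → no win
col 2: drop X → no win
col 3: drop X → WIN!
col 4: drop X → no win
col 5: drop X → no win
col 6: drop X → no win

Answer: 3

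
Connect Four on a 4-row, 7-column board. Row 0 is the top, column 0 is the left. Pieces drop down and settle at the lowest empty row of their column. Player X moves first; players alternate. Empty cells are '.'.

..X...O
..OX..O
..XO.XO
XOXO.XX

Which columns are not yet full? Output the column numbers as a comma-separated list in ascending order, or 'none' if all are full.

col 0: top cell = '.' → open
col 1: top cell = '.' → open
col 2: top cell = 'X' → FULL
col 3: top cell = '.' → open
col 4: top cell = '.' → open
col 5: top cell = '.' → open
col 6: top cell = 'O' → FULL

Answer: 0,1,3,4,5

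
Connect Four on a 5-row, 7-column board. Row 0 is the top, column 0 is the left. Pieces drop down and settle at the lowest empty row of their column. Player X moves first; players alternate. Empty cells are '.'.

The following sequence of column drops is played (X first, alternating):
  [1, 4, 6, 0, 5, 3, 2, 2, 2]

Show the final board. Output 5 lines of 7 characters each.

Answer: .......
.......
..X....
..O....
OXXOOXX

Derivation:
Move 1: X drops in col 1, lands at row 4
Move 2: O drops in col 4, lands at row 4
Move 3: X drops in col 6, lands at row 4
Move 4: O drops in col 0, lands at row 4
Move 5: X drops in col 5, lands at row 4
Move 6: O drops in col 3, lands at row 4
Move 7: X drops in col 2, lands at row 4
Move 8: O drops in col 2, lands at row 3
Move 9: X drops in col 2, lands at row 2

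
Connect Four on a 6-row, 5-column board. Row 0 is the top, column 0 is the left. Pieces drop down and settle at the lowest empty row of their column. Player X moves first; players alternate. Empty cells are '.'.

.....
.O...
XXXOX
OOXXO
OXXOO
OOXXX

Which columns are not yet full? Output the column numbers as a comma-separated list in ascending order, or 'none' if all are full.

col 0: top cell = '.' → open
col 1: top cell = '.' → open
col 2: top cell = '.' → open
col 3: top cell = '.' → open
col 4: top cell = '.' → open

Answer: 0,1,2,3,4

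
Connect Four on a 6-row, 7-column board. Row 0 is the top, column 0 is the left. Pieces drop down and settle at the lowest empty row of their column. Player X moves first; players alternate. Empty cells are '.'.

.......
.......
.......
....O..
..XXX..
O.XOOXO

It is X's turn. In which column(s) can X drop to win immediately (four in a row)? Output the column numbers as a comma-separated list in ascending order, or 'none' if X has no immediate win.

Answer: 5

Derivation:
col 0: drop X → no win
col 1: drop X → no win
col 2: drop X → no win
col 3: drop X → no win
col 4: drop X → no win
col 5: drop X → WIN!
col 6: drop X → no win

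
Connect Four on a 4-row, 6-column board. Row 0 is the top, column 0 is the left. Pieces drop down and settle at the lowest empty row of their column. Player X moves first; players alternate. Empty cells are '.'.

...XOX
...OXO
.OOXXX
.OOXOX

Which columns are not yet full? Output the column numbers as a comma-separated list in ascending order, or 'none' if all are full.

Answer: 0,1,2

Derivation:
col 0: top cell = '.' → open
col 1: top cell = '.' → open
col 2: top cell = '.' → open
col 3: top cell = 'X' → FULL
col 4: top cell = 'O' → FULL
col 5: top cell = 'X' → FULL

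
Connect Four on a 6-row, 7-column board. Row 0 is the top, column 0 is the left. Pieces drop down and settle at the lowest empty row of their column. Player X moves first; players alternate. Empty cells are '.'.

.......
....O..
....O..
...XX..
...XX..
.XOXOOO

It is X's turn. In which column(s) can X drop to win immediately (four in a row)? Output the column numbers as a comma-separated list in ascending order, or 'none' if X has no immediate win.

col 0: drop X → no win
col 1: drop X → no win
col 2: drop X → no win
col 3: drop X → WIN!
col 4: drop X → no win
col 5: drop X → no win
col 6: drop X → no win

Answer: 3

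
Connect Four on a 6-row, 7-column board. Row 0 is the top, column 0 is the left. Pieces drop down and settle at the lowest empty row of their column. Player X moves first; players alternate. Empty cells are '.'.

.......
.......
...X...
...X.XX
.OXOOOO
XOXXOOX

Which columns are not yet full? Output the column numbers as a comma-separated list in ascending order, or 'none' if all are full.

col 0: top cell = '.' → open
col 1: top cell = '.' → open
col 2: top cell = '.' → open
col 3: top cell = '.' → open
col 4: top cell = '.' → open
col 5: top cell = '.' → open
col 6: top cell = '.' → open

Answer: 0,1,2,3,4,5,6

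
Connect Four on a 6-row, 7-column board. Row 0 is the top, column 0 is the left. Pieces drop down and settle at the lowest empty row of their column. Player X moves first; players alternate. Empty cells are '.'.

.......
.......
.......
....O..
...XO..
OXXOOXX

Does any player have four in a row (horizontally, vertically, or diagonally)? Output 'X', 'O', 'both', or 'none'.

none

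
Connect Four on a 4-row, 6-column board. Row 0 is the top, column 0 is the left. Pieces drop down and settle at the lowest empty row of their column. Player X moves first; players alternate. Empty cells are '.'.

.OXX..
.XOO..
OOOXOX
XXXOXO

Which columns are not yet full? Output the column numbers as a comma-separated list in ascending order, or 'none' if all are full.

Answer: 0,4,5

Derivation:
col 0: top cell = '.' → open
col 1: top cell = 'O' → FULL
col 2: top cell = 'X' → FULL
col 3: top cell = 'X' → FULL
col 4: top cell = '.' → open
col 5: top cell = '.' → open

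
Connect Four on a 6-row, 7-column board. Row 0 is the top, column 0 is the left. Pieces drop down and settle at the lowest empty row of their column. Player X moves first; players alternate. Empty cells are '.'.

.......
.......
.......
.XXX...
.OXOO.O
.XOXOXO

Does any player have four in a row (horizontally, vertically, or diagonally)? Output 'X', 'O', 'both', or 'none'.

none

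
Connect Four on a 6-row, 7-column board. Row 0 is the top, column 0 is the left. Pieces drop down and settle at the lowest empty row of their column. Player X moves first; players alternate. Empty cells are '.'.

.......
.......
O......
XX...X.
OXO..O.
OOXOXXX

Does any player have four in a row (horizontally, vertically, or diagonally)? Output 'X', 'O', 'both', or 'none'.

none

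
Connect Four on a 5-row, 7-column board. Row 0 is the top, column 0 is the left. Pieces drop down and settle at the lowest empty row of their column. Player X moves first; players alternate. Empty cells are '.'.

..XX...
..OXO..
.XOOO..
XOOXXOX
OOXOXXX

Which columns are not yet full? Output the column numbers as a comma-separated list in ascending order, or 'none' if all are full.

Answer: 0,1,4,5,6

Derivation:
col 0: top cell = '.' → open
col 1: top cell = '.' → open
col 2: top cell = 'X' → FULL
col 3: top cell = 'X' → FULL
col 4: top cell = '.' → open
col 5: top cell = '.' → open
col 6: top cell = '.' → open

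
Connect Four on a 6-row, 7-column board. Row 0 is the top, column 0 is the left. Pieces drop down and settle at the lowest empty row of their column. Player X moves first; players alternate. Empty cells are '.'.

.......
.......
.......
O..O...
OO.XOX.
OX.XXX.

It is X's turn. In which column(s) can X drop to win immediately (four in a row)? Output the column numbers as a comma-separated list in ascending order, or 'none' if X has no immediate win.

Answer: 2,6

Derivation:
col 0: drop X → no win
col 1: drop X → no win
col 2: drop X → WIN!
col 3: drop X → no win
col 4: drop X → no win
col 5: drop X → no win
col 6: drop X → WIN!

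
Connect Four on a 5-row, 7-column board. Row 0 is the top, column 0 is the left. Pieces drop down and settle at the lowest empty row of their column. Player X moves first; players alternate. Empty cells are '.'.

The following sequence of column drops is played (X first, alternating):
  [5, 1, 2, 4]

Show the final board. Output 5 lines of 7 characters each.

Move 1: X drops in col 5, lands at row 4
Move 2: O drops in col 1, lands at row 4
Move 3: X drops in col 2, lands at row 4
Move 4: O drops in col 4, lands at row 4

Answer: .......
.......
.......
.......
.OX.OX.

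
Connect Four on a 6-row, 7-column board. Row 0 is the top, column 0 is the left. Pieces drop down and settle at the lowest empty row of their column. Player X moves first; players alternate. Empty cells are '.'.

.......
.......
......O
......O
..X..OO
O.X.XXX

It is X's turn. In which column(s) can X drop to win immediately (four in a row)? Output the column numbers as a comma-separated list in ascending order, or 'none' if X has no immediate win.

Answer: 3

Derivation:
col 0: drop X → no win
col 1: drop X → no win
col 2: drop X → no win
col 3: drop X → WIN!
col 4: drop X → no win
col 5: drop X → no win
col 6: drop X → no win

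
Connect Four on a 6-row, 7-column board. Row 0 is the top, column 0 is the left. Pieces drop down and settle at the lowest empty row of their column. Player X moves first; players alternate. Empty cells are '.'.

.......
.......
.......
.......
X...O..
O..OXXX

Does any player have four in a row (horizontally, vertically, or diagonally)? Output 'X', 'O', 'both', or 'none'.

none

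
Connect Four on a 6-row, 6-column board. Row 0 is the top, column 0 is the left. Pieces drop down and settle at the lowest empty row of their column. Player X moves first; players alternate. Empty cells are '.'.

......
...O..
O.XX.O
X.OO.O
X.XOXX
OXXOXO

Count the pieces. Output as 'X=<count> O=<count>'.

X=10 O=10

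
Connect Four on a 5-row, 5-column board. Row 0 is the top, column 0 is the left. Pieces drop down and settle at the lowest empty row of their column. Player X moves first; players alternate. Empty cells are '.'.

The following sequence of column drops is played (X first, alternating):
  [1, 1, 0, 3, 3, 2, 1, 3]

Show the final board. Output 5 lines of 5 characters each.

Answer: .....
.....
.X.O.
.O.X.
XXOO.

Derivation:
Move 1: X drops in col 1, lands at row 4
Move 2: O drops in col 1, lands at row 3
Move 3: X drops in col 0, lands at row 4
Move 4: O drops in col 3, lands at row 4
Move 5: X drops in col 3, lands at row 3
Move 6: O drops in col 2, lands at row 4
Move 7: X drops in col 1, lands at row 2
Move 8: O drops in col 3, lands at row 2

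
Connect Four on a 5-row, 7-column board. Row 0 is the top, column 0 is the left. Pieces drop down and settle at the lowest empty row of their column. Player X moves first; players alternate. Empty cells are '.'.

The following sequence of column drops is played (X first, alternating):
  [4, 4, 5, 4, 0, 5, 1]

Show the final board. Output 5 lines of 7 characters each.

Move 1: X drops in col 4, lands at row 4
Move 2: O drops in col 4, lands at row 3
Move 3: X drops in col 5, lands at row 4
Move 4: O drops in col 4, lands at row 2
Move 5: X drops in col 0, lands at row 4
Move 6: O drops in col 5, lands at row 3
Move 7: X drops in col 1, lands at row 4

Answer: .......
.......
....O..
....OO.
XX..XX.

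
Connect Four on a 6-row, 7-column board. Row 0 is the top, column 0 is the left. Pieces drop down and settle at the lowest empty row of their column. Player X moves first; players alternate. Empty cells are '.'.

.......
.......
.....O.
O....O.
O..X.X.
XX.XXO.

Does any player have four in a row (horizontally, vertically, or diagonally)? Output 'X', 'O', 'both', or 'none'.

none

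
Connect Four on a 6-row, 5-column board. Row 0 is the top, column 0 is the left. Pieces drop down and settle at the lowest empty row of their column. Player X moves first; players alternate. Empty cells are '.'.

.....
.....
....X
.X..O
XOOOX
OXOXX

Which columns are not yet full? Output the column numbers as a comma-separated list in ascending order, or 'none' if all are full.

Answer: 0,1,2,3,4

Derivation:
col 0: top cell = '.' → open
col 1: top cell = '.' → open
col 2: top cell = '.' → open
col 3: top cell = '.' → open
col 4: top cell = '.' → open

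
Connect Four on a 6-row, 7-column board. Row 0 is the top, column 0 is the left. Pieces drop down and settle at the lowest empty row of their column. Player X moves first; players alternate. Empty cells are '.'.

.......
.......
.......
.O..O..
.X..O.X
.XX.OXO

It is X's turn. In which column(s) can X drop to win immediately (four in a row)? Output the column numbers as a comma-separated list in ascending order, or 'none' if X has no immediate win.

col 0: drop X → no win
col 1: drop X → no win
col 2: drop X → no win
col 3: drop X → no win
col 4: drop X → no win
col 5: drop X → no win
col 6: drop X → no win

Answer: none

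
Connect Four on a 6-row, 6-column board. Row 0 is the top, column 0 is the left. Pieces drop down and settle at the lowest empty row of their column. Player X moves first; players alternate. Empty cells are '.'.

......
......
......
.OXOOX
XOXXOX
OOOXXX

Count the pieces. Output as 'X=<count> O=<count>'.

X=9 O=8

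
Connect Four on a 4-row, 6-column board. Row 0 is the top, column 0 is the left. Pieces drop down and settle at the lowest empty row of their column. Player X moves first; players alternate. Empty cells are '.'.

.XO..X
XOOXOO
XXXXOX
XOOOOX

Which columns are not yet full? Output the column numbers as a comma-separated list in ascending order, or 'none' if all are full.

Answer: 0,3,4

Derivation:
col 0: top cell = '.' → open
col 1: top cell = 'X' → FULL
col 2: top cell = 'O' → FULL
col 3: top cell = '.' → open
col 4: top cell = '.' → open
col 5: top cell = 'X' → FULL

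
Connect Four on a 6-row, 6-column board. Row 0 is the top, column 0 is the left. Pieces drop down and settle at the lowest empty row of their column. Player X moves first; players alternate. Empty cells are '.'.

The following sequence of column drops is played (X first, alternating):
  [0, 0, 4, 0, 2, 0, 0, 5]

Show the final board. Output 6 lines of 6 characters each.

Answer: ......
X.....
O.....
O.....
O.....
X.X.XO

Derivation:
Move 1: X drops in col 0, lands at row 5
Move 2: O drops in col 0, lands at row 4
Move 3: X drops in col 4, lands at row 5
Move 4: O drops in col 0, lands at row 3
Move 5: X drops in col 2, lands at row 5
Move 6: O drops in col 0, lands at row 2
Move 7: X drops in col 0, lands at row 1
Move 8: O drops in col 5, lands at row 5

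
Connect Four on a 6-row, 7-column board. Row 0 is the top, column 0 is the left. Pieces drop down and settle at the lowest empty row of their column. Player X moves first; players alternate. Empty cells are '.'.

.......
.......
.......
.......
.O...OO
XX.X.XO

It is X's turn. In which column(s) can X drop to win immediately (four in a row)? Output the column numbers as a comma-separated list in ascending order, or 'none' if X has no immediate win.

col 0: drop X → no win
col 1: drop X → no win
col 2: drop X → WIN!
col 3: drop X → no win
col 4: drop X → no win
col 5: drop X → no win
col 6: drop X → no win

Answer: 2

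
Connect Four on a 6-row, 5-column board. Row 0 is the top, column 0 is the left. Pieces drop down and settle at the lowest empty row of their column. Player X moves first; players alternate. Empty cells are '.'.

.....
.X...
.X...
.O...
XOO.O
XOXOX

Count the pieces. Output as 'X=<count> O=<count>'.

X=6 O=6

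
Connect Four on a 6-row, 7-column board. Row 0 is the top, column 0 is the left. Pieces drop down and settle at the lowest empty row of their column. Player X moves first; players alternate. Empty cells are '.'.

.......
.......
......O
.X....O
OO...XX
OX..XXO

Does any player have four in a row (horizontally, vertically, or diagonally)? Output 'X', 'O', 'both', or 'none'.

none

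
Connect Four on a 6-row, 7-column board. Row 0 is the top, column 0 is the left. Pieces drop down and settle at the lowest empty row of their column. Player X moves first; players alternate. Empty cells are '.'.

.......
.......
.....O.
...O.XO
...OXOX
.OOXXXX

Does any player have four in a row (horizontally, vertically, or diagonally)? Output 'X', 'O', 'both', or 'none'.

X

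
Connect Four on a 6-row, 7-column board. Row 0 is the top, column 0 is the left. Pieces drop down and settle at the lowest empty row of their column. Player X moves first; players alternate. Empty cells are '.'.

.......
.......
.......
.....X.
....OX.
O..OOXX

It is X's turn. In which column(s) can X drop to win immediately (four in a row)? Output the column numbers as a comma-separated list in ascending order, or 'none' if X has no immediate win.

col 0: drop X → no win
col 1: drop X → no win
col 2: drop X → no win
col 3: drop X → no win
col 4: drop X → no win
col 5: drop X → WIN!
col 6: drop X → no win

Answer: 5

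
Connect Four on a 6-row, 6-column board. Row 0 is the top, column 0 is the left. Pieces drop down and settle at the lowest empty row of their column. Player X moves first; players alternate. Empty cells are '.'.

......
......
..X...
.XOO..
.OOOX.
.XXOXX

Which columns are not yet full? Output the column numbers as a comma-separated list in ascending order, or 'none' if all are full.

Answer: 0,1,2,3,4,5

Derivation:
col 0: top cell = '.' → open
col 1: top cell = '.' → open
col 2: top cell = '.' → open
col 3: top cell = '.' → open
col 4: top cell = '.' → open
col 5: top cell = '.' → open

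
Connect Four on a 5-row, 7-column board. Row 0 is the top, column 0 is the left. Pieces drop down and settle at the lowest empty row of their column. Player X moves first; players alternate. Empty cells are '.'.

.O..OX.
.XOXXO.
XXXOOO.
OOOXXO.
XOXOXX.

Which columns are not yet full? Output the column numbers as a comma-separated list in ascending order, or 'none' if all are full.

col 0: top cell = '.' → open
col 1: top cell = 'O' → FULL
col 2: top cell = '.' → open
col 3: top cell = '.' → open
col 4: top cell = 'O' → FULL
col 5: top cell = 'X' → FULL
col 6: top cell = '.' → open

Answer: 0,2,3,6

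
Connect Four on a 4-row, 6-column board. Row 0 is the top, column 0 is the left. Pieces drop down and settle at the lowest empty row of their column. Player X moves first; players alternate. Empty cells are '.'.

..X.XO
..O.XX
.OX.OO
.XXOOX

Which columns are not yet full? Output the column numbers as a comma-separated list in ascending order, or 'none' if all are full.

Answer: 0,1,3

Derivation:
col 0: top cell = '.' → open
col 1: top cell = '.' → open
col 2: top cell = 'X' → FULL
col 3: top cell = '.' → open
col 4: top cell = 'X' → FULL
col 5: top cell = 'O' → FULL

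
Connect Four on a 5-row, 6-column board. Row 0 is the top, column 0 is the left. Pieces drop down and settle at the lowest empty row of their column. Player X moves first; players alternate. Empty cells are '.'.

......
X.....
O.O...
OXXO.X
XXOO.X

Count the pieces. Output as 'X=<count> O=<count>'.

X=7 O=6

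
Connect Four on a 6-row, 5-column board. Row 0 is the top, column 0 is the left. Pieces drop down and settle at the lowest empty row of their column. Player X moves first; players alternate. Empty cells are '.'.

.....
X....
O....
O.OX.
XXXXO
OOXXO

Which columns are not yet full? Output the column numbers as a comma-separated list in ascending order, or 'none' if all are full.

Answer: 0,1,2,3,4

Derivation:
col 0: top cell = '.' → open
col 1: top cell = '.' → open
col 2: top cell = '.' → open
col 3: top cell = '.' → open
col 4: top cell = '.' → open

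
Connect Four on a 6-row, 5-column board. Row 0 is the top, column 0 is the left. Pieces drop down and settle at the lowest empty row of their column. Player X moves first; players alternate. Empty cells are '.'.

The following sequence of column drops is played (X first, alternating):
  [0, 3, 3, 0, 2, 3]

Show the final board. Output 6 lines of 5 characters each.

Move 1: X drops in col 0, lands at row 5
Move 2: O drops in col 3, lands at row 5
Move 3: X drops in col 3, lands at row 4
Move 4: O drops in col 0, lands at row 4
Move 5: X drops in col 2, lands at row 5
Move 6: O drops in col 3, lands at row 3

Answer: .....
.....
.....
...O.
O..X.
X.XO.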